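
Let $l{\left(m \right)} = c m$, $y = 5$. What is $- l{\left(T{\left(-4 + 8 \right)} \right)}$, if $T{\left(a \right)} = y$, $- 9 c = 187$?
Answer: $\frac{935}{9} \approx 103.89$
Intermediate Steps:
$c = - \frac{187}{9}$ ($c = \left(- \frac{1}{9}\right) 187 = - \frac{187}{9} \approx -20.778$)
$T{\left(a \right)} = 5$
$l{\left(m \right)} = - \frac{187 m}{9}$
$- l{\left(T{\left(-4 + 8 \right)} \right)} = - \frac{\left(-187\right) 5}{9} = \left(-1\right) \left(- \frac{935}{9}\right) = \frac{935}{9}$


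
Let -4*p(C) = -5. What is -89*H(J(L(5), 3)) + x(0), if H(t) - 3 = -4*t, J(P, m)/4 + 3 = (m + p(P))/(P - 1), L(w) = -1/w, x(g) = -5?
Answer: -28762/3 ≈ -9587.3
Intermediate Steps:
p(C) = 5/4 (p(C) = -1/4*(-5) = 5/4)
J(P, m) = -12 + 4*(5/4 + m)/(-1 + P) (J(P, m) = -12 + 4*((m + 5/4)/(P - 1)) = -12 + 4*((5/4 + m)/(-1 + P)) = -12 + 4*(5/4 + m)/(-1 + P))
H(t) = 3 - 4*t
-89*H(J(L(5), 3)) + x(0) = -89*(3 - 4*(17 - (-12)/5 + 4*3)/(-1 - 1/5)) - 5 = -89*(3 - 4*(17 - (-12)/5 + 12)/(-1 - 1*1/5)) - 5 = -89*(3 - 4*(17 - 12*(-1/5) + 12)/(-1 - 1/5)) - 5 = -89*(3 - 4*(17 + 12/5 + 12)/(-6/5)) - 5 = -89*(3 - (-10)*157/(3*5)) - 5 = -89*(3 - 4*(-157/6)) - 5 = -89*(3 + 314/3) - 5 = -89*323/3 - 5 = -28747/3 - 5 = -28762/3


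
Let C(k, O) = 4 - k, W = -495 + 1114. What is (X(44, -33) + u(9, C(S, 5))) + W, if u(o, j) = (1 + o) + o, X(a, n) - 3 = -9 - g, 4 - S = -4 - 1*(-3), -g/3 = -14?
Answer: 590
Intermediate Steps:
g = 42 (g = -3*(-14) = 42)
S = 5 (S = 4 - (-4 - 1*(-3)) = 4 - (-4 + 3) = 4 - 1*(-1) = 4 + 1 = 5)
W = 619
X(a, n) = -48 (X(a, n) = 3 + (-9 - 1*42) = 3 + (-9 - 42) = 3 - 51 = -48)
u(o, j) = 1 + 2*o
(X(44, -33) + u(9, C(S, 5))) + W = (-48 + (1 + 2*9)) + 619 = (-48 + (1 + 18)) + 619 = (-48 + 19) + 619 = -29 + 619 = 590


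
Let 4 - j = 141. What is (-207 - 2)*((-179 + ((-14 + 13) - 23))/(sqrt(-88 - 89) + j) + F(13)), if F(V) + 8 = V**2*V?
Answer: -8673626445/18946 - 42427*I*sqrt(177)/18946 ≈ -4.5781e+5 - 29.793*I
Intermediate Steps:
j = -137 (j = 4 - 1*141 = 4 - 141 = -137)
F(V) = -8 + V**3 (F(V) = -8 + V**2*V = -8 + V**3)
(-207 - 2)*((-179 + ((-14 + 13) - 23))/(sqrt(-88 - 89) + j) + F(13)) = (-207 - 2)*((-179 + ((-14 + 13) - 23))/(sqrt(-88 - 89) - 137) + (-8 + 13**3)) = -209*((-179 + (-1 - 23))/(sqrt(-177) - 137) + (-8 + 2197)) = -209*((-179 - 24)/(I*sqrt(177) - 137) + 2189) = -209*(-203/(-137 + I*sqrt(177)) + 2189) = -209*(2189 - 203/(-137 + I*sqrt(177))) = -457501 + 42427/(-137 + I*sqrt(177))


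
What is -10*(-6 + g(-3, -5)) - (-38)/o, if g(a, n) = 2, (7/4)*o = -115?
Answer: 9067/230 ≈ 39.422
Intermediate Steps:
o = -460/7 (o = (4/7)*(-115) = -460/7 ≈ -65.714)
-10*(-6 + g(-3, -5)) - (-38)/o = -10*(-6 + 2) - (-38)/(-460/7) = -10*(-4) - (-38)*(-7)/460 = 40 - 1*133/230 = 40 - 133/230 = 9067/230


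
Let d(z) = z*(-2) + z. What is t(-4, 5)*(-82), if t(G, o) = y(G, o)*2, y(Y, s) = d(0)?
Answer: 0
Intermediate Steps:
d(z) = -z (d(z) = -2*z + z = -z)
y(Y, s) = 0 (y(Y, s) = -1*0 = 0)
t(G, o) = 0 (t(G, o) = 0*2 = 0)
t(-4, 5)*(-82) = 0*(-82) = 0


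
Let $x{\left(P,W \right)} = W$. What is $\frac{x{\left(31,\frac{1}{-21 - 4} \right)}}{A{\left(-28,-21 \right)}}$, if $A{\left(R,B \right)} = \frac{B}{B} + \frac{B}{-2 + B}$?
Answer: $- \frac{23}{1100} \approx -0.020909$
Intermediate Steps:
$A{\left(R,B \right)} = 1 + \frac{B}{-2 + B}$
$\frac{x{\left(31,\frac{1}{-21 - 4} \right)}}{A{\left(-28,-21 \right)}} = \frac{1}{\left(-21 - 4\right) \frac{2 \left(-1 - 21\right)}{-2 - 21}} = \frac{1}{\left(-25\right) 2 \frac{1}{-23} \left(-22\right)} = - \frac{1}{25 \cdot 2 \left(- \frac{1}{23}\right) \left(-22\right)} = - \frac{1}{25 \cdot \frac{44}{23}} = \left(- \frac{1}{25}\right) \frac{23}{44} = - \frac{23}{1100}$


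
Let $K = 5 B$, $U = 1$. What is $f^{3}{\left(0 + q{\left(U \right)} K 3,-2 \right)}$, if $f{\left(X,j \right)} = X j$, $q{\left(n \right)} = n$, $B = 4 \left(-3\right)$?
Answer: $46656000$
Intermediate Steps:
$B = -12$
$K = -60$ ($K = 5 \left(-12\right) = -60$)
$f^{3}{\left(0 + q{\left(U \right)} K 3,-2 \right)} = \left(\left(0 + 1 \left(\left(-60\right) 3\right)\right) \left(-2\right)\right)^{3} = \left(\left(0 + 1 \left(-180\right)\right) \left(-2\right)\right)^{3} = \left(\left(0 - 180\right) \left(-2\right)\right)^{3} = \left(\left(-180\right) \left(-2\right)\right)^{3} = 360^{3} = 46656000$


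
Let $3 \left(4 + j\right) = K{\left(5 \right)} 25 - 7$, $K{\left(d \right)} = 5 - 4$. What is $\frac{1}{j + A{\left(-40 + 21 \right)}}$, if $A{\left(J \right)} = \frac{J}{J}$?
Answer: $\frac{1}{3} \approx 0.33333$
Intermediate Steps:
$A{\left(J \right)} = 1$
$K{\left(d \right)} = 1$ ($K{\left(d \right)} = 5 - 4 = 1$)
$j = 2$ ($j = -4 + \frac{1 \cdot 25 - 7}{3} = -4 + \frac{25 - 7}{3} = -4 + \frac{1}{3} \cdot 18 = -4 + 6 = 2$)
$\frac{1}{j + A{\left(-40 + 21 \right)}} = \frac{1}{2 + 1} = \frac{1}{3}$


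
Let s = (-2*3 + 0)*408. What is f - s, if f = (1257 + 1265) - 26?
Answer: 4944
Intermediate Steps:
f = 2496 (f = 2522 - 26 = 2496)
s = -2448 (s = (-6 + 0)*408 = -6*408 = -2448)
f - s = 2496 - 1*(-2448) = 2496 + 2448 = 4944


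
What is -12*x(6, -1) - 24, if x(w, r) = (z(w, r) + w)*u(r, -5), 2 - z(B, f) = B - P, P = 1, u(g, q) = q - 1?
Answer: 192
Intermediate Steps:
u(g, q) = -1 + q
z(B, f) = 3 - B (z(B, f) = 2 - (B - 1*1) = 2 - (B - 1) = 2 - (-1 + B) = 2 + (1 - B) = 3 - B)
x(w, r) = -18 (x(w, r) = ((3 - w) + w)*(-1 - 5) = 3*(-6) = -18)
-12*x(6, -1) - 24 = -12*(-18) - 24 = 216 - 24 = 192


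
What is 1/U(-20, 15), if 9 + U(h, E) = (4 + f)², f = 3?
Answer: 1/40 ≈ 0.025000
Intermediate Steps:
U(h, E) = 40 (U(h, E) = -9 + (4 + 3)² = -9 + 7² = -9 + 49 = 40)
1/U(-20, 15) = 1/40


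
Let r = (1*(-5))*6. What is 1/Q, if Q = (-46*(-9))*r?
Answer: -1/12420 ≈ -8.0515e-5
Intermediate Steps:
r = -30 (r = -5*6 = -30)
Q = -12420 (Q = -46*(-9)*(-30) = 414*(-30) = -12420)
1/Q = 1/(-12420) = -1/12420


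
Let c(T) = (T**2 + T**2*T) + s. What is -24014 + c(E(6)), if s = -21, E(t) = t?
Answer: -23783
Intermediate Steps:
c(T) = -21 + T**2 + T**3 (c(T) = (T**2 + T**2*T) - 21 = (T**2 + T**3) - 21 = -21 + T**2 + T**3)
-24014 + c(E(6)) = -24014 + (-21 + 6**2 + 6**3) = -24014 + (-21 + 36 + 216) = -24014 + 231 = -23783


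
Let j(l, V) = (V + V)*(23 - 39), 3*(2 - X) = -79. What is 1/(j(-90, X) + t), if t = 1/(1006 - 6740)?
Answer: -17202/15596483 ≈ -0.0011029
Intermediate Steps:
X = 85/3 (X = 2 - ⅓*(-79) = 2 + 79/3 = 85/3 ≈ 28.333)
t = -1/5734 (t = 1/(-5734) = -1/5734 ≈ -0.00017440)
j(l, V) = -32*V (j(l, V) = (2*V)*(-16) = -32*V)
1/(j(-90, X) + t) = 1/(-32*85/3 - 1/5734) = 1/(-2720/3 - 1/5734) = 1/(-15596483/17202) = -17202/15596483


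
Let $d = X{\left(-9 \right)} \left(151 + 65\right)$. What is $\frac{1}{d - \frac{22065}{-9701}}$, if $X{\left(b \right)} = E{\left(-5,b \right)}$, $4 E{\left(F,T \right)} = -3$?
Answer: $- \frac{9701}{1549497} \approx -0.0062607$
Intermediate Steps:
$E{\left(F,T \right)} = - \frac{3}{4}$ ($E{\left(F,T \right)} = \frac{1}{4} \left(-3\right) = - \frac{3}{4}$)
$X{\left(b \right)} = - \frac{3}{4}$
$d = -162$ ($d = - \frac{3 \left(151 + 65\right)}{4} = \left(- \frac{3}{4}\right) 216 = -162$)
$\frac{1}{d - \frac{22065}{-9701}} = \frac{1}{-162 - \frac{22065}{-9701}} = \frac{1}{-162 - - \frac{22065}{9701}} = \frac{1}{-162 + \frac{22065}{9701}} = \frac{1}{- \frac{1549497}{9701}} = - \frac{9701}{1549497}$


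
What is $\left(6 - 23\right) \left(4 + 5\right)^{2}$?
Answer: $-1377$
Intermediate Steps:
$\left(6 - 23\right) \left(4 + 5\right)^{2} = - 17 \cdot 9^{2} = \left(-17\right) 81 = -1377$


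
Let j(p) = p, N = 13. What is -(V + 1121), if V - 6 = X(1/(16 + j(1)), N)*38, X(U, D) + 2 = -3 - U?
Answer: -15891/17 ≈ -934.76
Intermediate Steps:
X(U, D) = -5 - U (X(U, D) = -2 + (-3 - U) = -5 - U)
V = -3166/17 (V = 6 + (-5 - 1/(16 + 1))*38 = 6 + (-5 - 1/17)*38 = 6 - 86/17*38 = 6 - 3268/17 = -3166/17 ≈ -186.24)
-(V + 1121) = -(-3166/17 + 1121) = -1*15891/17 = -15891/17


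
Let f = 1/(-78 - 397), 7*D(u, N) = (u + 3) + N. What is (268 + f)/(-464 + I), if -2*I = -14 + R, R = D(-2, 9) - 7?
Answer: -1782186/3020525 ≈ -0.59002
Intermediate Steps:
D(u, N) = 3/7 + N/7 + u/7 (D(u, N) = ((u + 3) + N)/7 = ((3 + u) + N)/7 = (3 + N + u)/7 = 3/7 + N/7 + u/7)
R = -39/7 (R = (3/7 + (⅐)*9 + (⅐)*(-2)) - 7 = (3/7 + 9/7 - 2/7) - 7 = 10/7 - 7 = -39/7 ≈ -5.5714)
f = -1/475 (f = 1/(-475) = -1/475 ≈ -0.0021053)
I = 137/14 (I = -(-14 - 39/7)/2 = -½*(-137/7) = 137/14 ≈ 9.7857)
(268 + f)/(-464 + I) = (268 - 1/475)/(-464 + 137/14) = 127299/(475*(-6359/14)) = (127299/475)*(-14/6359) = -1782186/3020525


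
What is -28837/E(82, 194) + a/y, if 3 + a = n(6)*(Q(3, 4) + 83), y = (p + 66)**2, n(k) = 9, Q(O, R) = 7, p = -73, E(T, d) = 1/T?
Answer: -115866259/49 ≈ -2.3646e+6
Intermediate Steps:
y = 49 (y = (-73 + 66)**2 = (-7)**2 = 49)
a = 807 (a = -3 + 9*(7 + 83) = -3 + 9*90 = -3 + 810 = 807)
-28837/E(82, 194) + a/y = -28837/(1/82) + 807/49 = -28837/1/82 + 807*(1/49) = -28837*82 + 807/49 = -2364634 + 807/49 = -115866259/49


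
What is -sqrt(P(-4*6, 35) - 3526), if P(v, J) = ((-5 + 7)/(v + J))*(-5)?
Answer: -2*I*sqrt(106689)/11 ≈ -59.388*I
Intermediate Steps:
P(v, J) = -10/(J + v) (P(v, J) = (2/(J + v))*(-5) = -10/(J + v))
-sqrt(P(-4*6, 35) - 3526) = -sqrt(-10/(35 - 4*6) - 3526) = -sqrt(-10/(35 - 24) - 3526) = -sqrt(-10/11 - 3526) = -sqrt(-38796/11) = -2*I*sqrt(106689)/11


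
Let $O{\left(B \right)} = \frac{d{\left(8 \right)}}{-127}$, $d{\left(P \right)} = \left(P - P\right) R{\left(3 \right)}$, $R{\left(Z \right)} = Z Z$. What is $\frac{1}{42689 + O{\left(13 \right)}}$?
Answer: $\frac{1}{42689} \approx 2.3425 \cdot 10^{-5}$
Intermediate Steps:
$R{\left(Z \right)} = Z^{2}$
$d{\left(P \right)} = 0$ ($d{\left(P \right)} = \left(P - P\right) 3^{2} = 0 \cdot 9 = 0$)
$O{\left(B \right)} = 0$ ($O{\left(B \right)} = \frac{0}{-127} = 0 \left(- \frac{1}{127}\right) = 0$)
$\frac{1}{42689 + O{\left(13 \right)}} = \frac{1}{42689 + 0} = \frac{1}{42689}$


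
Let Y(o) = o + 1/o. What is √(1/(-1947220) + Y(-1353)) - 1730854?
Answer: -1730854 + I*√19403421086573005845/119754030 ≈ -1.7309e+6 + 36.783*I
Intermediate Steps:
√(1/(-1947220) + Y(-1353)) - 1730854 = √(1/(-1947220) + (-1353 + 1/(-1353))) - 1730854 = √(-1/1947220 + (-1353 - 1/1353)) - 1730854 = √(-1/1947220 - 1830610/1353) - 1730854 = √(-324054582323/239508060) - 1730854 = I*√19403421086573005845/119754030 - 1730854 = -1730854 + I*√19403421086573005845/119754030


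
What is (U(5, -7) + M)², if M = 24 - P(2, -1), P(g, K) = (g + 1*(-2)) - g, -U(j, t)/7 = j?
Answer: 81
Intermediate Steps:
U(j, t) = -7*j
P(g, K) = -2 (P(g, K) = (g - 2) - g = (-2 + g) - g = -2)
M = 26 (M = 24 - 1*(-2) = 24 + 2 = 26)
(U(5, -7) + M)² = (-7*5 + 26)² = (-35 + 26)² = (-9)² = 81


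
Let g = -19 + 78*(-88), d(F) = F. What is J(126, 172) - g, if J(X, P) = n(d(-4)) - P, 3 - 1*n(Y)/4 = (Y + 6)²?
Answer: 6707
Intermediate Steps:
n(Y) = 12 - 4*(6 + Y)² (n(Y) = 12 - 4*(Y + 6)² = 12 - 4*(6 + Y)²)
g = -6883 (g = -19 - 6864 = -6883)
J(X, P) = -4 - P (J(X, P) = (12 - 4*(6 - 4)²) - P = (12 - 4*2²) - P = (12 - 4*4) - P = (12 - 16) - P = -4 - P)
J(126, 172) - g = (-4 - 1*172) - 1*(-6883) = (-4 - 172) + 6883 = -176 + 6883 = 6707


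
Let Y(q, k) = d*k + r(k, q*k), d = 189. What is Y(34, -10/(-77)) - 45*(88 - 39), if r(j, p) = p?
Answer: -167555/77 ≈ -2176.0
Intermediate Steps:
Y(q, k) = 189*k + k*q (Y(q, k) = 189*k + q*k = 189*k + k*q)
Y(34, -10/(-77)) - 45*(88 - 39) = (-10/(-77))*(189 + 34) - 45*(88 - 39) = -10*(-1/77)*223 - 45*49 = (10/77)*223 - 2205 = 2230/77 - 2205 = -167555/77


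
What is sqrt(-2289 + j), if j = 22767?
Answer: sqrt(20478) ≈ 143.10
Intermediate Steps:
sqrt(-2289 + j) = sqrt(-2289 + 22767) = sqrt(20478)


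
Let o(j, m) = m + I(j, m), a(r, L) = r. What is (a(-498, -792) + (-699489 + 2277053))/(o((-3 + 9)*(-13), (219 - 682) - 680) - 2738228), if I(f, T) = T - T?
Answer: -1577066/2739371 ≈ -0.57570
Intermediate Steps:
I(f, T) = 0
o(j, m) = m (o(j, m) = m + 0 = m)
(a(-498, -792) + (-699489 + 2277053))/(o((-3 + 9)*(-13), (219 - 682) - 680) - 2738228) = (-498 + (-699489 + 2277053))/(((219 - 682) - 680) - 2738228) = (-498 + 1577564)/((-463 - 680) - 2738228) = 1577066/(-1143 - 2738228) = 1577066/(-2739371) = 1577066*(-1/2739371) = -1577066/2739371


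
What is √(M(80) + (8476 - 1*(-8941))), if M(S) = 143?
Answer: 2*√4390 ≈ 132.51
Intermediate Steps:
√(M(80) + (8476 - 1*(-8941))) = √(143 + (8476 - 1*(-8941))) = √(143 + (8476 + 8941)) = √(143 + 17417) = √17560 = 2*√4390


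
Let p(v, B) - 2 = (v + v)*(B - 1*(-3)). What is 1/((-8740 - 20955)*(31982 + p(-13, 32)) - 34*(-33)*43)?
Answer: -1/922694184 ≈ -1.0838e-9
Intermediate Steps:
p(v, B) = 2 + 2*v*(3 + B) (p(v, B) = 2 + (v + v)*(B - 1*(-3)) = 2 + (2*v)*(B + 3) = 2 + (2*v)*(3 + B) = 2 + 2*v*(3 + B))
1/((-8740 - 20955)*(31982 + p(-13, 32)) - 34*(-33)*43) = 1/((-8740 - 20955)*(31982 + (2 + 6*(-13) + 2*32*(-13))) - 34*(-33)*43) = 1/(-29695*(31982 + (2 - 78 - 832)) + 1122*43) = 1/(-29695*(31982 - 908) + 48246) = 1/(-29695*31074 + 48246) = 1/(-922742430 + 48246) = 1/(-922694184) = -1/922694184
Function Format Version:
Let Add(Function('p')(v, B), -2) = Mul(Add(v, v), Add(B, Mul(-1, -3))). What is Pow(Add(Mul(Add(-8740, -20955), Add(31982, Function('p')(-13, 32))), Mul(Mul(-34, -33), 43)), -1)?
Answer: Rational(-1, 922694184) ≈ -1.0838e-9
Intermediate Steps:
Function('p')(v, B) = Add(2, Mul(2, v, Add(3, B))) (Function('p')(v, B) = Add(2, Mul(Add(v, v), Add(B, Mul(-1, -3)))) = Add(2, Mul(Mul(2, v), Add(B, 3))) = Add(2, Mul(Mul(2, v), Add(3, B))) = Add(2, Mul(2, v, Add(3, B))))
Pow(Add(Mul(Add(-8740, -20955), Add(31982, Function('p')(-13, 32))), Mul(Mul(-34, -33), 43)), -1) = Pow(Add(Mul(Add(-8740, -20955), Add(31982, Add(2, Mul(6, -13), Mul(2, 32, -13)))), Mul(Mul(-34, -33), 43)), -1) = Pow(Add(Mul(-29695, Add(31982, Add(2, -78, -832))), Mul(1122, 43)), -1) = Pow(Add(Mul(-29695, Add(31982, -908)), 48246), -1) = Pow(Add(Mul(-29695, 31074), 48246), -1) = Pow(Add(-922742430, 48246), -1) = Pow(-922694184, -1) = Rational(-1, 922694184)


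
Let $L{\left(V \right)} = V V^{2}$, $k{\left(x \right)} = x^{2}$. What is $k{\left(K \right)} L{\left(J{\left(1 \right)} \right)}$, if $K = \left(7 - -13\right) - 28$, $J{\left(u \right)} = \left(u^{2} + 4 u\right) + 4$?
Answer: $46656$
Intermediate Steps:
$J{\left(u \right)} = 4 + u^{2} + 4 u$
$K = -8$ ($K = \left(7 + 13\right) - 28 = 20 - 28 = -8$)
$L{\left(V \right)} = V^{3}$
$k{\left(K \right)} L{\left(J{\left(1 \right)} \right)} = \left(-8\right)^{2} \left(4 + 1^{2} + 4 \cdot 1\right)^{3} = 64 \left(4 + 1 + 4\right)^{3} = 64 \cdot 9^{3} = 64 \cdot 729 = 46656$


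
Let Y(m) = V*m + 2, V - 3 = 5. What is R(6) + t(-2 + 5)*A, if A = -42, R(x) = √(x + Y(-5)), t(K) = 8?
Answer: -336 + 4*I*√2 ≈ -336.0 + 5.6569*I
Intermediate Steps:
V = 8 (V = 3 + 5 = 8)
Y(m) = 2 + 8*m (Y(m) = 8*m + 2 = 2 + 8*m)
R(x) = √(-38 + x) (R(x) = √(x + (2 + 8*(-5))) = √(x + (2 - 40)) = √(x - 38) = √(-38 + x))
R(6) + t(-2 + 5)*A = √(-38 + 6) + 8*(-42) = √(-32) - 336 = 4*I*√2 - 336 = -336 + 4*I*√2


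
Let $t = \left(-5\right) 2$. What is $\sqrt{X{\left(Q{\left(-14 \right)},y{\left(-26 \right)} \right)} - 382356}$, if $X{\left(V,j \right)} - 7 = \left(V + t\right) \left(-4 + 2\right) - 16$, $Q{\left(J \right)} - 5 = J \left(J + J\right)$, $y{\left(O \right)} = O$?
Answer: $3 i \sqrt{42571} \approx 618.98 i$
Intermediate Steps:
$t = -10$
$Q{\left(J \right)} = 5 + 2 J^{2}$ ($Q{\left(J \right)} = 5 + J \left(J + J\right) = 5 + J 2 J = 5 + 2 J^{2}$)
$X{\left(V,j \right)} = 11 - 2 V$ ($X{\left(V,j \right)} = 7 + \left(\left(V - 10\right) \left(-4 + 2\right) - 16\right) = 7 + \left(\left(-10 + V\right) \left(-2\right) - 16\right) = 7 - \left(-4 + 2 V\right) = 11 - 2 V$)
$\sqrt{X{\left(Q{\left(-14 \right)},y{\left(-26 \right)} \right)} - 382356} = \sqrt{\left(11 - 2 \left(5 + 2 \left(-14\right)^{2}\right)\right) - 382356} = \sqrt{\left(11 - 2 \left(5 + 2 \cdot 196\right)\right) - 382356} = \sqrt{\left(11 - 2 \left(5 + 392\right)\right) - 382356} = \sqrt{\left(11 - 794\right) - 382356} = \sqrt{-783 - 382356} = \sqrt{-383139} = 3 i \sqrt{42571}$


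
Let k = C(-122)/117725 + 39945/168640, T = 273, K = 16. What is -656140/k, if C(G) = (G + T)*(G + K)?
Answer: -153252257696000/23567921 ≈ -6.5026e+6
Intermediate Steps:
C(G) = (16 + G)*(273 + G) (C(G) = (G + 273)*(G + 16) = (273 + G)*(16 + G) = (16 + G)*(273 + G))
k = 23567921/233566400 (k = (4368 + (-122)² + 289*(-122))/117725 + 39945/168640 = (4368 + 14884 - 35258)*(1/117725) + 39945*(1/168640) = -16006*1/117725 + 7989/33728 = -16006/117725 + 7989/33728 = 23567921/233566400 ≈ 0.10090)
-656140/k = -656140/23567921/233566400 = -656140*233566400/23567921 = -153252257696000/23567921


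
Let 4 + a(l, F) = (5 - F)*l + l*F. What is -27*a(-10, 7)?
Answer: 1458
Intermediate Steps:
a(l, F) = -4 + F*l + l*(5 - F) (a(l, F) = -4 + ((5 - F)*l + l*F) = -4 + (l*(5 - F) + F*l) = -4 + (F*l + l*(5 - F)) = -4 + F*l + l*(5 - F))
-27*a(-10, 7) = -27*(-4 + 5*(-10)) = -27*(-4 - 50) = -27*(-54) = 1458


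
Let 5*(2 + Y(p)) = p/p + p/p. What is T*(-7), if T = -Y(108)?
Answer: -56/5 ≈ -11.200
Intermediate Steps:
Y(p) = -8/5 (Y(p) = -2 + (p/p + p/p)/5 = -2 + (1 + 1)/5 = -2 + (⅕)*2 = -2 + ⅖ = -8/5)
T = 8/5 (T = -1*(-8/5) = 8/5 ≈ 1.6000)
T*(-7) = (8/5)*(-7) = -56/5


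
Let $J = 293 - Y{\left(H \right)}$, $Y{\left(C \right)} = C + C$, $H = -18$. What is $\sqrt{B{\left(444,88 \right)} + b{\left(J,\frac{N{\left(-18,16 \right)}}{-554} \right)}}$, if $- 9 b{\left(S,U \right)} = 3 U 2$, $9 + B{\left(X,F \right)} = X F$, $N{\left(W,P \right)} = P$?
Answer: $\frac{\sqrt{26975397639}}{831} \approx 197.64$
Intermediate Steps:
$Y{\left(C \right)} = 2 C$
$J = 329$ ($J = 293 - 2 \left(-18\right) = 293 - -36 = 293 + 36 = 329$)
$B{\left(X,F \right)} = -9 + F X$ ($B{\left(X,F \right)} = -9 + X F = -9 + F X$)
$b{\left(S,U \right)} = - \frac{2 U}{3}$ ($b{\left(S,U \right)} = - \frac{3 U 2}{9} = - \frac{6 U}{9} = - \frac{2 U}{3}$)
$\sqrt{B{\left(444,88 \right)} + b{\left(J,\frac{N{\left(-18,16 \right)}}{-554} \right)}} = \sqrt{\left(-9 + 88 \cdot 444\right) - \frac{2 \frac{16}{-554}}{3}} = \sqrt{\left(-9 + 39072\right) - \frac{2 \cdot 16 \left(- \frac{1}{554}\right)}{3}} = \sqrt{39063 - - \frac{16}{831}} = \sqrt{39063 + \frac{16}{831}} = \sqrt{\frac{32461369}{831}} = \frac{\sqrt{26975397639}}{831}$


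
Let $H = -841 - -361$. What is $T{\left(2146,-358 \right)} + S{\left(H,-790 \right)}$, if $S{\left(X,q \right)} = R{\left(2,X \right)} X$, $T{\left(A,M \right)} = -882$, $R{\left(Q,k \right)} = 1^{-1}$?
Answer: $-1362$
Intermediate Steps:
$R{\left(Q,k \right)} = 1$
$H = -480$ ($H = -841 + 361 = -480$)
$S{\left(X,q \right)} = X$ ($S{\left(X,q \right)} = 1 X = X$)
$T{\left(2146,-358 \right)} + S{\left(H,-790 \right)} = -882 - 480 = -1362$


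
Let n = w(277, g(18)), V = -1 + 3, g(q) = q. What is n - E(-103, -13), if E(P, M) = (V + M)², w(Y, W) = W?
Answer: -103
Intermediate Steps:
V = 2
n = 18
E(P, M) = (2 + M)²
n - E(-103, -13) = 18 - (2 - 13)² = 18 - 1*(-11)² = 18 - 1*121 = 18 - 121 = -103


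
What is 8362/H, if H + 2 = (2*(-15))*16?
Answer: -4181/241 ≈ -17.349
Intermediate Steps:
H = -482 (H = -2 + (2*(-15))*16 = -2 - 30*16 = -2 - 480 = -482)
8362/H = 8362/(-482) = 8362*(-1/482) = -4181/241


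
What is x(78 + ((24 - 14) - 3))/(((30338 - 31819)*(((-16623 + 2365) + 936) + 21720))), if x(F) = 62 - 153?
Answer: 7/956726 ≈ 7.3166e-6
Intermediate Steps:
x(F) = -91
x(78 + ((24 - 14) - 3))/(((30338 - 31819)*(((-16623 + 2365) + 936) + 21720))) = -91*1/((30338 - 31819)*(((-16623 + 2365) + 936) + 21720)) = -91*(-1/(1481*((-14258 + 936) + 21720))) = -91*(-1/(1481*(-13322 + 21720))) = -91/((-1481*8398)) = -91/(-12437438) = -91*(-1/12437438) = 7/956726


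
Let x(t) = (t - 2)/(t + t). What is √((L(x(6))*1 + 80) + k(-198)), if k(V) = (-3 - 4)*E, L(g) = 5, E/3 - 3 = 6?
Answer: 2*I*√26 ≈ 10.198*I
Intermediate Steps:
E = 27 (E = 9 + 3*6 = 9 + 18 = 27)
x(t) = (-2 + t)/(2*t) (x(t) = (-2 + t)/((2*t)) = (-2 + t)*(1/(2*t)) = (-2 + t)/(2*t))
k(V) = -189 (k(V) = (-3 - 4)*27 = -7*27 = -189)
√((L(x(6))*1 + 80) + k(-198)) = √((5*1 + 80) - 189) = √((5 + 80) - 189) = √(85 - 189) = √(-104) = 2*I*√26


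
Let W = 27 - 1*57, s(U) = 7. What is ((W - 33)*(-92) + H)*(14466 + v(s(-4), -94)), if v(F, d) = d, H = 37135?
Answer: 617004332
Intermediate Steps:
W = -30 (W = 27 - 57 = -30)
((W - 33)*(-92) + H)*(14466 + v(s(-4), -94)) = ((-30 - 33)*(-92) + 37135)*(14466 - 94) = (-63*(-92) + 37135)*14372 = (5796 + 37135)*14372 = 42931*14372 = 617004332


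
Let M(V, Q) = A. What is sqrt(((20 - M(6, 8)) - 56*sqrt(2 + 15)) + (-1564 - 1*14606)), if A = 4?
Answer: sqrt(-16154 - 56*sqrt(17)) ≈ 128.0*I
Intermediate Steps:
M(V, Q) = 4
sqrt(((20 - M(6, 8)) - 56*sqrt(2 + 15)) + (-1564 - 1*14606)) = sqrt(((20 - 1*4) - 56*sqrt(2 + 15)) + (-1564 - 1*14606)) = sqrt(((20 - 4) - 56*sqrt(17)) + (-1564 - 14606)) = sqrt((16 - 56*sqrt(17)) - 16170) = sqrt(-16154 - 56*sqrt(17))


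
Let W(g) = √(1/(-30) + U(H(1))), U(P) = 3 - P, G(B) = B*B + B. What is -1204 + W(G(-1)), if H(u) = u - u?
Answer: -1204 + √2670/30 ≈ -1202.3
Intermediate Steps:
H(u) = 0
G(B) = B + B² (G(B) = B² + B = B + B²)
W(g) = √2670/30 (W(g) = √(1/(-30) + (3 - 1*0)) = √(-1/30 + (3 + 0)) = √(-1/30 + 3) = √(89/30) = √2670/30)
-1204 + W(G(-1)) = -1204 + √2670/30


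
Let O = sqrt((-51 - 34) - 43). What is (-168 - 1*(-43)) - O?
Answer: -125 - 8*I*sqrt(2) ≈ -125.0 - 11.314*I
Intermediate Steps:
O = 8*I*sqrt(2) (O = sqrt(-85 - 43) = sqrt(-128) = 8*I*sqrt(2) ≈ 11.314*I)
(-168 - 1*(-43)) - O = (-168 - 1*(-43)) - 8*I*sqrt(2) = (-168 + 43) - 8*I*sqrt(2) = -125 - 8*I*sqrt(2)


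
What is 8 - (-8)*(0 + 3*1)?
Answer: 32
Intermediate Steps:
8 - (-8)*(0 + 3*1) = 8 - (-8)*(0 + 3) = 8 - (-8)*3 = 8 - 2*(-12) = 8 + 24 = 32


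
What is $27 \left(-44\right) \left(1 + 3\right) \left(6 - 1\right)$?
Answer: $-23760$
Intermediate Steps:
$27 \left(-44\right) \left(1 + 3\right) \left(6 - 1\right) = - 1188 \cdot 4 \cdot 5 = \left(-1188\right) 20 = -23760$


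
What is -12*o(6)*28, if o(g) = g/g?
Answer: -336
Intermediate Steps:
o(g) = 1
-12*o(6)*28 = -12*1*28 = -12*28 = -336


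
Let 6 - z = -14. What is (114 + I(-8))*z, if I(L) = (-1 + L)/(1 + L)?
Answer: 16140/7 ≈ 2305.7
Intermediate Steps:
z = 20 (z = 6 - 1*(-14) = 6 + 14 = 20)
I(L) = (-1 + L)/(1 + L)
(114 + I(-8))*z = (114 + (-1 - 8)/(1 - 8))*20 = (114 - 9/(-7))*20 = (114 - ⅐*(-9))*20 = (114 + 9/7)*20 = (807/7)*20 = 16140/7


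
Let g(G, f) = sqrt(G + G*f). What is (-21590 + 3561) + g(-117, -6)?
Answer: -18029 + 3*sqrt(65) ≈ -18005.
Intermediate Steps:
(-21590 + 3561) + g(-117, -6) = (-21590 + 3561) + sqrt(-117*(1 - 6)) = -18029 + sqrt(-117*(-5)) = -18029 + sqrt(585) = -18029 + 3*sqrt(65)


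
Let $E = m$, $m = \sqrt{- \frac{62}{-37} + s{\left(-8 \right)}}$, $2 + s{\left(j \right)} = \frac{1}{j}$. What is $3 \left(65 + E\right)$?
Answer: $195 + \frac{3 i \sqrt{9842}}{148} \approx 195.0 + 2.0109 i$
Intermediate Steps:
$s{\left(j \right)} = -2 + \frac{1}{j}$
$m = \frac{i \sqrt{9842}}{148}$ ($m = \sqrt{- \frac{62}{-37} - \left(2 - \frac{1}{-8}\right)} = \sqrt{\left(-62\right) \left(- \frac{1}{37}\right) - \frac{17}{8}} = \sqrt{\frac{62}{37} - \frac{17}{8}} = \sqrt{- \frac{133}{296}} = \frac{i \sqrt{9842}}{148} \approx 0.67032 i$)
$E = \frac{i \sqrt{9842}}{148} \approx 0.67032 i$
$3 \left(65 + E\right) = 3 \left(65 + \frac{i \sqrt{9842}}{148}\right) = 195 + \frac{3 i \sqrt{9842}}{148}$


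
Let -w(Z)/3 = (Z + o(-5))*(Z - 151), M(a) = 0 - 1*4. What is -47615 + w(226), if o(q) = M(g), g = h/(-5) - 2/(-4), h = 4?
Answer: -97565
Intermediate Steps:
g = -3/10 (g = 4/(-5) - 2/(-4) = 4*(-⅕) - 2*(-¼) = -⅘ + ½ = -3/10 ≈ -0.30000)
M(a) = -4 (M(a) = 0 - 4 = -4)
o(q) = -4
w(Z) = -3*(-151 + Z)*(-4 + Z) (w(Z) = -3*(Z - 4)*(Z - 151) = -3*(-4 + Z)*(-151 + Z) = -3*(-151 + Z)*(-4 + Z))
-47615 + w(226) = -47615 + (-1812 - 3*226² + 465*226) = -47615 + (-1812 - 3*51076 + 105090) = -47615 + (-1812 - 153228 + 105090) = -47615 - 49950 = -97565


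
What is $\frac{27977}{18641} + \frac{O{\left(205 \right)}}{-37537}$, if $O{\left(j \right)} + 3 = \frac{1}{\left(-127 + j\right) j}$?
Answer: $\frac{16793154847639}{11188638199830} \approx 1.5009$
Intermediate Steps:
$O{\left(j \right)} = -3 + \frac{1}{j \left(-127 + j\right)}$ ($O{\left(j \right)} = -3 + \frac{1}{\left(-127 + j\right) j} = -3 + \frac{1}{j \left(-127 + j\right)}$)
$\frac{27977}{18641} + \frac{O{\left(205 \right)}}{-37537} = \frac{27977}{18641} + \frac{\frac{1}{205} \frac{1}{-127 + 205} \left(1 - 3 \cdot 205^{2} + 381 \cdot 205\right)}{-37537} = 27977 \cdot \frac{1}{18641} + \frac{1 - 126075 + 78105}{205 \cdot 78} \left(- \frac{1}{37537}\right) = \frac{27977}{18641} + \frac{1}{205} \cdot \frac{1}{78} \left(1 - 126075 + 78105\right) \left(- \frac{1}{37537}\right) = \frac{27977}{18641} + \frac{1}{205} \cdot \frac{1}{78} \left(-47969\right) \left(- \frac{1}{37537}\right) = \frac{27977}{18641} - - \frac{47969}{600216630} = \frac{27977}{18641} + \frac{47969}{600216630} = \frac{16793154847639}{11188638199830}$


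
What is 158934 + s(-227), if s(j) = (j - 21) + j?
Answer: 158459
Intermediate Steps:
s(j) = -21 + 2*j (s(j) = (-21 + j) + j = -21 + 2*j)
158934 + s(-227) = 158934 + (-21 + 2*(-227)) = 158934 + (-21 - 454) = 158934 - 475 = 158459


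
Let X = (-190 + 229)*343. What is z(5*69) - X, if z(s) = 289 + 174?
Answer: -12914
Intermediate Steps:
z(s) = 463
X = 13377 (X = 39*343 = 13377)
z(5*69) - X = 463 - 1*13377 = 463 - 13377 = -12914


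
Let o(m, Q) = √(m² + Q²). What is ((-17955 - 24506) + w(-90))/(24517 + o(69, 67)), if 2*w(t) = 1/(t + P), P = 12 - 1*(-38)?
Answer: -83281331477/48085923120 + 3396881*√370/9617184624 ≈ -1.7251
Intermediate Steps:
P = 50 (P = 12 + 38 = 50)
o(m, Q) = √(Q² + m²)
w(t) = 1/(2*(50 + t)) (w(t) = 1/(2*(t + 50)) = 1/(2*(50 + t)))
((-17955 - 24506) + w(-90))/(24517 + o(69, 67)) = ((-17955 - 24506) + 1/(2*(50 - 90)))/(24517 + √(67² + 69²)) = (-42461 + (½)/(-40))/(24517 + √(4489 + 4761)) = (-42461 + (½)*(-1/40))/(24517 + √9250) = (-42461 - 1/80)/(24517 + 5*√370) = -3396881/(80*(24517 + 5*√370))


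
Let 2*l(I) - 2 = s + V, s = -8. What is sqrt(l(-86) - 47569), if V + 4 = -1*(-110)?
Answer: I*sqrt(47519) ≈ 217.99*I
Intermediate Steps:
V = 106 (V = -4 - 1*(-110) = -4 + 110 = 106)
l(I) = 50 (l(I) = 1 + (-8 + 106)/2 = 1 + (1/2)*98 = 1 + 49 = 50)
sqrt(l(-86) - 47569) = sqrt(50 - 47569) = sqrt(-47519) = I*sqrt(47519)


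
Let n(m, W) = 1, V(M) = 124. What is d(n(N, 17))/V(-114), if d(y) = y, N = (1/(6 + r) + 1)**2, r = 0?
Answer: 1/124 ≈ 0.0080645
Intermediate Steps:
N = 49/36 (N = (1/(6 + 0) + 1)**2 = (1/6 + 1)**2 = (7/6)**2 = 49/36 ≈ 1.3611)
d(n(N, 17))/V(-114) = 1/124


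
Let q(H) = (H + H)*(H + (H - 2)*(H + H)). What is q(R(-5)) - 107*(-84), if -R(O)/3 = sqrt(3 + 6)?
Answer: 5586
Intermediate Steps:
R(O) = -9 (R(O) = -3*sqrt(3 + 6) = -3*sqrt(9) = -3*3 = -9)
q(H) = 2*H*(H + 2*H*(-2 + H)) (q(H) = (2*H)*(H + (-2 + H)*(2*H)) = (2*H)*(H + 2*H*(-2 + H)) = 2*H*(H + 2*H*(-2 + H)))
q(R(-5)) - 107*(-84) = (-9)**2*(-6 + 4*(-9)) - 107*(-84) = 81*(-6 - 36) + 8988 = 81*(-42) + 8988 = -3402 + 8988 = 5586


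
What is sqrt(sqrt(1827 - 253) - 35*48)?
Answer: sqrt(-1680 + sqrt(1574)) ≈ 40.501*I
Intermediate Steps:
sqrt(sqrt(1827 - 253) - 35*48) = sqrt(sqrt(1574) - 1680) = sqrt(-1680 + sqrt(1574))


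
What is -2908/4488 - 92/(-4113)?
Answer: -962309/1538262 ≈ -0.62558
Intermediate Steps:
-2908/4488 - 92/(-4113) = -2908*1/4488 - 92*(-1/4113) = -727/1122 + 92/4113 = -962309/1538262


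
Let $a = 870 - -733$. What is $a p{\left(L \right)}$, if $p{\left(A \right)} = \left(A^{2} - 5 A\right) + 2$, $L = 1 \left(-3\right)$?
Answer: $41678$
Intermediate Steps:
$L = -3$
$p{\left(A \right)} = 2 + A^{2} - 5 A$
$a = 1603$ ($a = 870 + 733 = 1603$)
$a p{\left(L \right)} = 1603 \left(2 + \left(-3\right)^{2} - -15\right) = 1603 \left(2 + 9 + 15\right) = 1603 \cdot 26 = 41678$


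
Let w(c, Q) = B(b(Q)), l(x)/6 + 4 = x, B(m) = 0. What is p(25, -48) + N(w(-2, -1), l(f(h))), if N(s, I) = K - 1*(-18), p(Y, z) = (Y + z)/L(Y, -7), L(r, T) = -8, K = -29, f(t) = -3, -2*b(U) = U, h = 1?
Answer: -65/8 ≈ -8.1250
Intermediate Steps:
b(U) = -U/2
l(x) = -24 + 6*x
p(Y, z) = -Y/8 - z/8 (p(Y, z) = (Y + z)/(-8) = (Y + z)*(-⅛) = -Y/8 - z/8)
w(c, Q) = 0
N(s, I) = -11 (N(s, I) = -29 - 1*(-18) = -29 + 18 = -11)
p(25, -48) + N(w(-2, -1), l(f(h))) = (-⅛*25 - ⅛*(-48)) - 11 = (-25/8 + 6) - 11 = 23/8 - 11 = -65/8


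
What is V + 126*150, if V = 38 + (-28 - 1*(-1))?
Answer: 18911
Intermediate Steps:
V = 11 (V = 38 + (-28 + 1) = 38 - 27 = 11)
V + 126*150 = 11 + 126*150 = 11 + 18900 = 18911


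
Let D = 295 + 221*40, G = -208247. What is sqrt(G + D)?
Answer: 2*I*sqrt(49778) ≈ 446.22*I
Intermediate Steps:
D = 9135 (D = 295 + 8840 = 9135)
sqrt(G + D) = sqrt(-208247 + 9135) = sqrt(-199112) = 2*I*sqrt(49778)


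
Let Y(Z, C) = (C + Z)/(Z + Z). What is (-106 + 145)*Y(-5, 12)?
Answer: -273/10 ≈ -27.300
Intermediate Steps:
Y(Z, C) = (C + Z)/(2*Z) (Y(Z, C) = (C + Z)/((2*Z)) = (C + Z)*(1/(2*Z)) = (C + Z)/(2*Z))
(-106 + 145)*Y(-5, 12) = (-106 + 145)*((1/2)*(12 - 5)/(-5)) = 39*((1/2)*(-1/5)*7) = 39*(-7/10) = -273/10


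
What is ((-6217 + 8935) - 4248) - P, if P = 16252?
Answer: -17782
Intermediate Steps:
((-6217 + 8935) - 4248) - P = ((-6217 + 8935) - 4248) - 1*16252 = (2718 - 4248) - 16252 = -1530 - 16252 = -17782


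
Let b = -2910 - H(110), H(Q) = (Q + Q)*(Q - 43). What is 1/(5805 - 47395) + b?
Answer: -734063501/41590 ≈ -17650.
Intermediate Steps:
H(Q) = 2*Q*(-43 + Q) (H(Q) = (2*Q)*(-43 + Q) = 2*Q*(-43 + Q))
b = -17650 (b = -2910 - 2*110*(-43 + 110) = -2910 - 2*110*67 = -2910 - 1*14740 = -2910 - 14740 = -17650)
1/(5805 - 47395) + b = 1/(5805 - 47395) - 17650 = 1/(-41590) - 17650 = -1/41590 - 17650 = -734063501/41590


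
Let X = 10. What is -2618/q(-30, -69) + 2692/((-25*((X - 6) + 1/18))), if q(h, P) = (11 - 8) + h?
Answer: 3469538/49275 ≈ 70.412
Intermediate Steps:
q(h, P) = 3 + h
-2618/q(-30, -69) + 2692/((-25*((X - 6) + 1/18))) = -2618/(3 - 30) + 2692/((-25*((10 - 6) + 1/18))) = -2618/(-27) + 2692/((-25*(4 + 1/18))) = -2618*(-1/27) + 2692/((-25*73/18)) = 2618/27 + 2692/(-1825/18) = 2618/27 + 2692*(-18/1825) = 2618/27 - 48456/1825 = 3469538/49275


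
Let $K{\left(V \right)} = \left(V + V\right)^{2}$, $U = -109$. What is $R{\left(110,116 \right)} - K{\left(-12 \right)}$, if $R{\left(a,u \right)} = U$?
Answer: $-685$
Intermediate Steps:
$K{\left(V \right)} = 4 V^{2}$ ($K{\left(V \right)} = \left(2 V\right)^{2} = 4 V^{2}$)
$R{\left(a,u \right)} = -109$
$R{\left(110,116 \right)} - K{\left(-12 \right)} = -109 - 4 \left(-12\right)^{2} = -109 - 4 \cdot 144 = -109 - 576 = -685$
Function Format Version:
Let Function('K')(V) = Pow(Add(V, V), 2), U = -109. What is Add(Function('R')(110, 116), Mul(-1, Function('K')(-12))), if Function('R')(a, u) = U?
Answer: -685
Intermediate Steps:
Function('K')(V) = Mul(4, Pow(V, 2)) (Function('K')(V) = Pow(Mul(2, V), 2) = Mul(4, Pow(V, 2)))
Function('R')(a, u) = -109
Add(Function('R')(110, 116), Mul(-1, Function('K')(-12))) = Add(-109, Mul(-1, Mul(4, Pow(-12, 2)))) = Add(-109, Mul(-1, Mul(4, 144))) = Add(-109, Mul(-1, 576)) = Add(-109, -576) = -685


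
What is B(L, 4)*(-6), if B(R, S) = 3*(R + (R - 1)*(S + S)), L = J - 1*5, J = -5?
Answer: 1764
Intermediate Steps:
L = -10 (L = -5 - 1*5 = -5 - 5 = -10)
B(R, S) = 3*R + 6*S*(-1 + R) (B(R, S) = 3*(R + (-1 + R)*(2*S)) = 3*(R + 2*S*(-1 + R)) = 3*R + 6*S*(-1 + R))
B(L, 4)*(-6) = (-6*4 + 3*(-10) + 6*(-10)*4)*(-6) = (-24 - 30 - 240)*(-6) = -294*(-6) = 1764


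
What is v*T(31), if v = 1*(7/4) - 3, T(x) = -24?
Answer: 30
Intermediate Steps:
v = -5/4 (v = 1*(7*(¼)) - 3 = 1*(7/4) - 3 = 7/4 - 3 = -5/4 ≈ -1.2500)
v*T(31) = -5/4*(-24) = 30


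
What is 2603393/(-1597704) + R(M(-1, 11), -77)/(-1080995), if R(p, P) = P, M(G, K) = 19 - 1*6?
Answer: -2814131792827/1727110035480 ≈ -1.6294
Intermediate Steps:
M(G, K) = 13 (M(G, K) = 19 - 6 = 13)
2603393/(-1597704) + R(M(-1, 11), -77)/(-1080995) = 2603393/(-1597704) - 77/(-1080995) = 2603393*(-1/1597704) - 77*(-1/1080995) = -2603393/1597704 + 77/1080995 = -2814131792827/1727110035480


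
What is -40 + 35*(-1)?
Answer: -75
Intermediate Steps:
-40 + 35*(-1) = -40 - 35 = -75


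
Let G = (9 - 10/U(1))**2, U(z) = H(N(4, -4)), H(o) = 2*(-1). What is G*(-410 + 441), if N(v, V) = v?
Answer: 6076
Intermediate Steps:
H(o) = -2
U(z) = -2
G = 196 (G = (9 - 10/(-2))**2 = (9 - 10*(-1/2))**2 = (9 + 5)**2 = 14**2 = 196)
G*(-410 + 441) = 196*(-410 + 441) = 196*31 = 6076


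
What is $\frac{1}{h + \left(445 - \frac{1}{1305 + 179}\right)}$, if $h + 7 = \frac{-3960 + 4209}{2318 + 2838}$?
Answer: $\frac{956438}{418965389} \approx 0.0022829$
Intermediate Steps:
$h = - \frac{35843}{5156}$ ($h = -7 + \frac{-3960 + 4209}{2318 + 2838} = -7 + \frac{249}{5156} = - \frac{35843}{5156} \approx -6.9517$)
$\frac{1}{h + \left(445 - \frac{1}{1305 + 179}\right)} = \frac{1}{- \frac{35843}{5156} + \left(445 - \frac{1}{1305 + 179}\right)} = \frac{1}{- \frac{35843}{5156} + \left(445 - \frac{1}{1484}\right)} = \frac{1}{- \frac{35843}{5156} + \frac{660379}{1484}} = \frac{1}{\frac{418965389}{956438}} = \frac{956438}{418965389}$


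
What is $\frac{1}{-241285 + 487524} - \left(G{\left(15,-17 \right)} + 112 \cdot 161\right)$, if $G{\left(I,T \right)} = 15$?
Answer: $- \frac{4443875232}{246239} \approx -18047.0$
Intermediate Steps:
$\frac{1}{-241285 + 487524} - \left(G{\left(15,-17 \right)} + 112 \cdot 161\right) = \frac{1}{-241285 + 487524} - \left(15 + 112 \cdot 161\right) = \frac{1}{246239} - \left(15 + 18032\right) = \frac{1}{246239} - 18047 = - \frac{4443875232}{246239}$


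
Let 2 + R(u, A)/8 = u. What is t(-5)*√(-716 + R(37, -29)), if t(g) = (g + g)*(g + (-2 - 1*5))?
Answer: 240*I*√109 ≈ 2505.7*I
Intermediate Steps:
t(g) = 2*g*(-7 + g) (t(g) = (2*g)*(g + (-2 - 5)) = (2*g)*(g - 7) = (2*g)*(-7 + g) = 2*g*(-7 + g))
R(u, A) = -16 + 8*u
t(-5)*√(-716 + R(37, -29)) = (2*(-5)*(-7 - 5))*√(-716 + (-16 + 8*37)) = (2*(-5)*(-12))*√(-716 + (-16 + 296)) = 120*√(-716 + 280) = 120*√(-436) = 120*(2*I*√109) = 240*I*√109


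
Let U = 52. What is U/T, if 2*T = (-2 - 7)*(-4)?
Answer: 26/9 ≈ 2.8889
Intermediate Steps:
T = 18 (T = ((-2 - 7)*(-4))/2 = (-9*(-4))/2 = (½)*36 = 18)
U/T = 52/18 = 52*(1/18) = 26/9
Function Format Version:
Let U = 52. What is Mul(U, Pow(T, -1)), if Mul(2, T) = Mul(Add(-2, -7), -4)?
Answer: Rational(26, 9) ≈ 2.8889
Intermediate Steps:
T = 18 (T = Mul(Rational(1, 2), Mul(Add(-2, -7), -4)) = Mul(Rational(1, 2), Mul(-9, -4)) = Mul(Rational(1, 2), 36) = 18)
Mul(U, Pow(T, -1)) = Mul(52, Pow(18, -1)) = Mul(52, Rational(1, 18)) = Rational(26, 9)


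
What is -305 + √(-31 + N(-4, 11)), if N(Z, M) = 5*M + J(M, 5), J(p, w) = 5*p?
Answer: -305 + √79 ≈ -296.11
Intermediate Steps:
N(Z, M) = 10*M (N(Z, M) = 5*M + 5*M = 10*M)
-305 + √(-31 + N(-4, 11)) = -305 + √(-31 + 10*11) = -305 + √(-31 + 110) = -305 + √79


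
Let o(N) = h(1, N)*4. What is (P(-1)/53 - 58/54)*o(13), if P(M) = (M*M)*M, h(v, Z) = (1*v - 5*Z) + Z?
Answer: 106352/477 ≈ 222.96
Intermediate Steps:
h(v, Z) = v - 4*Z (h(v, Z) = (v - 5*Z) + Z = v - 4*Z)
P(M) = M³ (P(M) = M²*M = M³)
o(N) = 4 - 16*N (o(N) = (1 - 4*N)*4 = 4 - 16*N)
(P(-1)/53 - 58/54)*o(13) = ((-1)³/53 - 58/54)*(4 - 16*13) = (-1*1/53 - 58*1/54)*(4 - 208) = (-1/53 - 29/27)*(-204) = -1564/1431*(-204) = 106352/477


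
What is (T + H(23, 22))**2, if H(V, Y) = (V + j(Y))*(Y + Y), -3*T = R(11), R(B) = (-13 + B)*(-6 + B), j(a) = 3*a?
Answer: 138250564/9 ≈ 1.5361e+7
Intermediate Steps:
T = 10/3 (T = -(78 + 11**2 - 19*11)/3 = -(78 + 121 - 209)/3 = -1/3*(-10) = 10/3 ≈ 3.3333)
H(V, Y) = 2*Y*(V + 3*Y) (H(V, Y) = (V + 3*Y)*(Y + Y) = (V + 3*Y)*(2*Y) = 2*Y*(V + 3*Y))
(T + H(23, 22))**2 = (10/3 + 2*22*(23 + 3*22))**2 = (10/3 + 2*22*(23 + 66))**2 = (10/3 + 2*22*89)**2 = (10/3 + 3916)**2 = (11758/3)**2 = 138250564/9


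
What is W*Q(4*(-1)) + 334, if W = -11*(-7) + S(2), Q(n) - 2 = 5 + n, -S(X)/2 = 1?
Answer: 559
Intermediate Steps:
S(X) = -2 (S(X) = -2*1 = -2)
Q(n) = 7 + n (Q(n) = 2 + (5 + n) = 7 + n)
W = 75 (W = -11*(-7) - 2 = 77 - 2 = 75)
W*Q(4*(-1)) + 334 = 75*(7 + 4*(-1)) + 334 = 75*(7 - 4) + 334 = 75*3 + 334 = 225 + 334 = 559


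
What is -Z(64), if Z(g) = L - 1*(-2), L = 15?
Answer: -17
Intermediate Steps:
Z(g) = 17 (Z(g) = 15 - 1*(-2) = 15 + 2 = 17)
-Z(64) = -1*17 = -17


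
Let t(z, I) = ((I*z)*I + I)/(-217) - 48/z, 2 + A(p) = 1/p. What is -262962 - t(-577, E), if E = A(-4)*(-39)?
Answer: -18316770555/64624 ≈ -2.8344e+5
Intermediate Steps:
A(p) = -2 + 1/p
E = 351/4 (E = (-2 + 1/(-4))*(-39) = (-2 - ¼)*(-39) = -9/4*(-39) = 351/4 ≈ 87.750)
t(z, I) = -48/z - I/217 - z*I²/217 (t(z, I) = (z*I² + I)*(-1/217) - 48/z = (I + z*I²)*(-1/217) - 48/z = (-I/217 - z*I²/217) - 48/z = -48/z - I/217 - z*I²/217)
-262962 - t(-577, E) = -262962 - (-10416 - 1*351/4*(-577)*(1 + (351/4)*(-577)))/(217*(-577)) = -262962 - (-1)*(-10416 - 1*351/4*(-577)*(1 - 202527/4))/(217*577) = -262962 - (-1)*(-10416 - 1*351/4*(-577)*(-202523/4))/(217*577) = -262962 - (-1)*(-10416 - 41016375621/16)/(217*577) = -262962 - (-1)*(-41016542277)/(217*577*16) = -262962 - 1*1323114267/64624 = -262962 - 1323114267/64624 = -18316770555/64624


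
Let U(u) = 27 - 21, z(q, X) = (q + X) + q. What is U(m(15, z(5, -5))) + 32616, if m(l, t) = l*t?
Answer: 32622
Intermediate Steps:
z(q, X) = X + 2*q (z(q, X) = (X + q) + q = X + 2*q)
U(u) = 6
U(m(15, z(5, -5))) + 32616 = 6 + 32616 = 32622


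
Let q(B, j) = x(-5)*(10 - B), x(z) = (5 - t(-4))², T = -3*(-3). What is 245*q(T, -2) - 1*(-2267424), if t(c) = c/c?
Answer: 2271344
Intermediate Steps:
T = 9
t(c) = 1
x(z) = 16 (x(z) = (5 - 1*1)² = (5 - 1)² = 4² = 16)
q(B, j) = 160 - 16*B (q(B, j) = 16*(10 - B) = 160 - 16*B)
245*q(T, -2) - 1*(-2267424) = 245*(160 - 16*9) - 1*(-2267424) = 245*(160 - 144) + 2267424 = 245*16 + 2267424 = 3920 + 2267424 = 2271344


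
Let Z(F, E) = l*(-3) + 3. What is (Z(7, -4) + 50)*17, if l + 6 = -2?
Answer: 1309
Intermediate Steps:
l = -8 (l = -6 - 2 = -8)
Z(F, E) = 27 (Z(F, E) = -8*(-3) + 3 = 24 + 3 = 27)
(Z(7, -4) + 50)*17 = (27 + 50)*17 = 77*17 = 1309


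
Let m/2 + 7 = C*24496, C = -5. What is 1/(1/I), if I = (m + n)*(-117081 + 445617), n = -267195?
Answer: -168265954584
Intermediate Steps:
m = -244974 (m = -14 + 2*(-5*24496) = -14 + 2*(-122480) = -14 - 244960 = -244974)
I = -168265954584 (I = (-244974 - 267195)*(-117081 + 445617) = -512169*328536 = -168265954584)
1/(1/I) = 1/(1/(-168265954584)) = 1/(-1/168265954584) = -168265954584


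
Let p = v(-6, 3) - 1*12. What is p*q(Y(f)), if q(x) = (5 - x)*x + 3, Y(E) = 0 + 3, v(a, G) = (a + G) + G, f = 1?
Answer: -108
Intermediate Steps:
v(a, G) = a + 2*G (v(a, G) = (G + a) + G = a + 2*G)
p = -12 (p = (-6 + 2*3) - 1*12 = (-6 + 6) - 12 = 0 - 12 = -12)
Y(E) = 3
q(x) = 3 + x*(5 - x) (q(x) = x*(5 - x) + 3 = 3 + x*(5 - x))
p*q(Y(f)) = -12*(3 - 1*3² + 5*3) = -12*(3 - 1*9 + 15) = -12*(3 - 9 + 15) = -12*9 = -108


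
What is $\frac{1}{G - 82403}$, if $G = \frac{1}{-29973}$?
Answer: $- \frac{29973}{2469865120} \approx -1.2135 \cdot 10^{-5}$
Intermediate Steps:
$G = - \frac{1}{29973} \approx -3.3363 \cdot 10^{-5}$
$\frac{1}{G - 82403} = \frac{1}{- \frac{1}{29973} - 82403} = \frac{1}{- \frac{2469865120}{29973}} = - \frac{29973}{2469865120}$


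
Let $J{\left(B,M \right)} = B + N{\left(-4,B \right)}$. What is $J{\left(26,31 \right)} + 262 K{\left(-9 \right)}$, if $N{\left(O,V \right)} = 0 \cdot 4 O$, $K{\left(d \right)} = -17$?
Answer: $-4428$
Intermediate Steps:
$N{\left(O,V \right)} = 0$ ($N{\left(O,V \right)} = 0 O = 0$)
$J{\left(B,M \right)} = B$ ($J{\left(B,M \right)} = B + 0 = B$)
$J{\left(26,31 \right)} + 262 K{\left(-9 \right)} = 26 + 262 \left(-17\right) = 26 - 4454 = -4428$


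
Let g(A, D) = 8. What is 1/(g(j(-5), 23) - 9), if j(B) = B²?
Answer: -1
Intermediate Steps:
1/(g(j(-5), 23) - 9) = 1/(8 - 9) = 1/(-1) = -1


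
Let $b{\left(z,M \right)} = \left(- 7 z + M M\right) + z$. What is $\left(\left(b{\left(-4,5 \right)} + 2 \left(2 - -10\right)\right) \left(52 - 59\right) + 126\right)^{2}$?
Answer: $148225$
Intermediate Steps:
$b{\left(z,M \right)} = M^{2} - 6 z$ ($b{\left(z,M \right)} = \left(- 7 z + M^{2}\right) + z = \left(M^{2} - 7 z\right) + z = M^{2} - 6 z$)
$\left(\left(b{\left(-4,5 \right)} + 2 \left(2 - -10\right)\right) \left(52 - 59\right) + 126\right)^{2} = \left(\left(\left(5^{2} - -24\right) + 2 \left(2 - -10\right)\right) \left(52 - 59\right) + 126\right)^{2} = \left(\left(\left(25 + 24\right) + 2 \left(2 + 10\right)\right) \left(-7\right) + 126\right)^{2} = \left(\left(49 + 2 \cdot 12\right) \left(-7\right) + 126\right)^{2} = \left(\left(49 + 24\right) \left(-7\right) + 126\right)^{2} = \left(73 \left(-7\right) + 126\right)^{2} = \left(-511 + 126\right)^{2} = \left(-385\right)^{2} = 148225$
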